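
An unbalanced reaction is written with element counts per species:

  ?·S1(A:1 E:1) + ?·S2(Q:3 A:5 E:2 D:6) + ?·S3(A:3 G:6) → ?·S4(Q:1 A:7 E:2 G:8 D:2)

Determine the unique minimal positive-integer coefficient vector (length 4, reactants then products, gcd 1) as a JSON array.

Coefficients: [4, 1, 4, 3]

Q: 4·0+1·3+4·0 = 3 | 3·1 = 3
A: 4·1+1·5+4·3 = 21 | 3·7 = 21
E: 4·1+1·2+4·0 = 6 | 3·2 = 6
G: 4·0+1·0+4·6 = 24 | 3·8 = 24
D: 4·0+1·6+4·0 = 6 | 3·2 = 6
gcd(4,1,4,3) = 1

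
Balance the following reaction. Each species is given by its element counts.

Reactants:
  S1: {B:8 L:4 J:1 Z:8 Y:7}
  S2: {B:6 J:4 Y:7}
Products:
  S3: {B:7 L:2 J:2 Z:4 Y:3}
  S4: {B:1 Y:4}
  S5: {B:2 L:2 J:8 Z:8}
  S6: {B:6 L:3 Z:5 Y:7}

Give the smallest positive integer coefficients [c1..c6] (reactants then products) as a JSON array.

Coefficients: [6, 3, 5, 5, 1, 4]

B: 6·8+3·6 = 66 | 5·7+5·1+1·2+4·6 = 66
L: 6·4+3·0 = 24 | 5·2+5·0+1·2+4·3 = 24
J: 6·1+3·4 = 18 | 5·2+5·0+1·8+4·0 = 18
Z: 6·8+3·0 = 48 | 5·4+5·0+1·8+4·5 = 48
Y: 6·7+3·7 = 63 | 5·3+5·4+1·0+4·7 = 63
gcd(6,3,5,5,1,4) = 1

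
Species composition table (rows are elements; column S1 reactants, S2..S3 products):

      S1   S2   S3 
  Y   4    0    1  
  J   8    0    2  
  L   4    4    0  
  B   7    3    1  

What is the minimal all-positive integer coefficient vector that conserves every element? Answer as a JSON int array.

Coefficients: [1, 1, 4]

Y: 1·4 = 4 | 1·0+4·1 = 4
J: 1·8 = 8 | 1·0+4·2 = 8
L: 1·4 = 4 | 1·4+4·0 = 4
B: 1·7 = 7 | 1·3+4·1 = 7
gcd(1,1,4) = 1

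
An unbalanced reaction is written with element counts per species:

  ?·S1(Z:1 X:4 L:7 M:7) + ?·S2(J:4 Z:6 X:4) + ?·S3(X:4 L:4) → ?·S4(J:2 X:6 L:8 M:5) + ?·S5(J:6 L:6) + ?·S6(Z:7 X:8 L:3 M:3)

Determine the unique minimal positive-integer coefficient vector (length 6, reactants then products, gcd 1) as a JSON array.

Coefficients: [5, 5, 6, 4, 2, 5]

J: 5·0+5·4+6·0 = 20 | 4·2+2·6+5·0 = 20
Z: 5·1+5·6+6·0 = 35 | 4·0+2·0+5·7 = 35
X: 5·4+5·4+6·4 = 64 | 4·6+2·0+5·8 = 64
L: 5·7+5·0+6·4 = 59 | 4·8+2·6+5·3 = 59
M: 5·7+5·0+6·0 = 35 | 4·5+2·0+5·3 = 35
gcd(5,5,6,4,2,5) = 1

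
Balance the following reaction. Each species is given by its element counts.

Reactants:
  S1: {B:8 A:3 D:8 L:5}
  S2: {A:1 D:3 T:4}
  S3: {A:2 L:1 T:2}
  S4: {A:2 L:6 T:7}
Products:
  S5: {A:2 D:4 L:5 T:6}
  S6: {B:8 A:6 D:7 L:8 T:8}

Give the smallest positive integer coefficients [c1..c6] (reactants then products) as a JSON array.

B: 5·8+5·0+4·0+6·0 = 40 | 5·0+5·8 = 40
A: 5·3+5·1+4·2+6·2 = 40 | 5·2+5·6 = 40
D: 5·8+5·3+4·0+6·0 = 55 | 5·4+5·7 = 55
L: 5·5+5·0+4·1+6·6 = 65 | 5·5+5·8 = 65
T: 5·0+5·4+4·2+6·7 = 70 | 5·6+5·8 = 70
gcd(5,5,4,6,5,5) = 1

Coefficients: [5, 5, 4, 6, 5, 5]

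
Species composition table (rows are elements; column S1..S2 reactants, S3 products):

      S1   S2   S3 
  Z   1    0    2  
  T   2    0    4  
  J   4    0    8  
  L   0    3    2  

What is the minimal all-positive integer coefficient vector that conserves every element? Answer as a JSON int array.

Coefficients: [6, 2, 3]

Z: 6·1+2·0 = 6 | 3·2 = 6
T: 6·2+2·0 = 12 | 3·4 = 12
J: 6·4+2·0 = 24 | 3·8 = 24
L: 6·0+2·3 = 6 | 3·2 = 6
gcd(6,2,3) = 1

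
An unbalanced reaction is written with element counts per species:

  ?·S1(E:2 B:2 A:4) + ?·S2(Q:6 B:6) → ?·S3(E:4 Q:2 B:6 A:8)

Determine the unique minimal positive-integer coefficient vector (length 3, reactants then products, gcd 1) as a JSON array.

E: 6·2+1·0 = 12 | 3·4 = 12
Q: 6·0+1·6 = 6 | 3·2 = 6
B: 6·2+1·6 = 18 | 3·6 = 18
A: 6·4+1·0 = 24 | 3·8 = 24
gcd(6,1,3) = 1

Coefficients: [6, 1, 3]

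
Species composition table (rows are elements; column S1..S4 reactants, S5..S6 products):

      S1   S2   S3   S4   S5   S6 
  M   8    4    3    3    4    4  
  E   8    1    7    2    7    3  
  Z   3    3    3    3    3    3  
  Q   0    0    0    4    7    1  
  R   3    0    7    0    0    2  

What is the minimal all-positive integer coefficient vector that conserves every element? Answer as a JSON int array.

M: 1·8+1·4+1·3+3·3 = 24 | 1·4+5·4 = 24
E: 1·8+1·1+1·7+3·2 = 22 | 1·7+5·3 = 22
Z: 1·3+1·3+1·3+3·3 = 18 | 1·3+5·3 = 18
Q: 1·0+1·0+1·0+3·4 = 12 | 1·7+5·1 = 12
R: 1·3+1·0+1·7+3·0 = 10 | 1·0+5·2 = 10
gcd(1,1,1,3,1,5) = 1

Coefficients: [1, 1, 1, 3, 1, 5]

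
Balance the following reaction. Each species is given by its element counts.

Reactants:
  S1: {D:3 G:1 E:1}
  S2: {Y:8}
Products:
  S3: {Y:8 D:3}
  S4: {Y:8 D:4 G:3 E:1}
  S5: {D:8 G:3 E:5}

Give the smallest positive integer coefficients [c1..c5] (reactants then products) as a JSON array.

Coefficients: [6, 3, 2, 1, 1]

Y: 6·0+3·8 = 24 | 2·8+1·8+1·0 = 24
D: 6·3+3·0 = 18 | 2·3+1·4+1·8 = 18
G: 6·1+3·0 = 6 | 2·0+1·3+1·3 = 6
E: 6·1+3·0 = 6 | 2·0+1·1+1·5 = 6
gcd(6,3,2,1,1) = 1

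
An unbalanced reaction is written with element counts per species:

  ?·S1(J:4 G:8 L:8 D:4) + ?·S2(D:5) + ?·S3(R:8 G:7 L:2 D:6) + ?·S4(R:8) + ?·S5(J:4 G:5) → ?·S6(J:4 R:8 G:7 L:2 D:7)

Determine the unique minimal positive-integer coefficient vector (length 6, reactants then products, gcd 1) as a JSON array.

J: 1·4+5·0+1·0+4·0+4·4 = 20 | 5·4 = 20
R: 1·0+5·0+1·8+4·8+4·0 = 40 | 5·8 = 40
G: 1·8+5·0+1·7+4·0+4·5 = 35 | 5·7 = 35
L: 1·8+5·0+1·2+4·0+4·0 = 10 | 5·2 = 10
D: 1·4+5·5+1·6+4·0+4·0 = 35 | 5·7 = 35
gcd(1,5,1,4,4,5) = 1

Coefficients: [1, 5, 1, 4, 4, 5]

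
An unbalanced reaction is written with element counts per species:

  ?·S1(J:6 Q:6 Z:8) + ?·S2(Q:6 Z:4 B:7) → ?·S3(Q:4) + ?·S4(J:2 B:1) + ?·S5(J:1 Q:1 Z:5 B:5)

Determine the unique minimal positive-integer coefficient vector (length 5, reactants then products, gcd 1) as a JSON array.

Coefficients: [1, 3, 5, 1, 4]

J: 1·6+3·0 = 6 | 5·0+1·2+4·1 = 6
Q: 1·6+3·6 = 24 | 5·4+1·0+4·1 = 24
Z: 1·8+3·4 = 20 | 5·0+1·0+4·5 = 20
B: 1·0+3·7 = 21 | 5·0+1·1+4·5 = 21
gcd(1,3,5,1,4) = 1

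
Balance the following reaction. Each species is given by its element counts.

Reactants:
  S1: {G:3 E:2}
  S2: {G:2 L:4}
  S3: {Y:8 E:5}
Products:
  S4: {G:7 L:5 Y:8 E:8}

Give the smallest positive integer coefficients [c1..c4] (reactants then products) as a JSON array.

G: 6·3+5·2+4·0 = 28 | 4·7 = 28
L: 6·0+5·4+4·0 = 20 | 4·5 = 20
Y: 6·0+5·0+4·8 = 32 | 4·8 = 32
E: 6·2+5·0+4·5 = 32 | 4·8 = 32
gcd(6,5,4,4) = 1

Coefficients: [6, 5, 4, 4]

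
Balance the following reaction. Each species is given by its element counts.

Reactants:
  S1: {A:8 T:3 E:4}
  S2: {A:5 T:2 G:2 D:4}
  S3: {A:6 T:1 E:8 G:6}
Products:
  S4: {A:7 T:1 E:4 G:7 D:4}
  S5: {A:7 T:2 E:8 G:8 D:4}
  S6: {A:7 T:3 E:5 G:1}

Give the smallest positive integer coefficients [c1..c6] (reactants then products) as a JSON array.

A: 1·8+5·5+5·6 = 63 | 4·7+1·7+4·7 = 63
T: 1·3+5·2+5·1 = 18 | 4·1+1·2+4·3 = 18
E: 1·4+5·0+5·8 = 44 | 4·4+1·8+4·5 = 44
G: 1·0+5·2+5·6 = 40 | 4·7+1·8+4·1 = 40
D: 1·0+5·4+5·0 = 20 | 4·4+1·4+4·0 = 20
gcd(1,5,5,4,1,4) = 1

Coefficients: [1, 5, 5, 4, 1, 4]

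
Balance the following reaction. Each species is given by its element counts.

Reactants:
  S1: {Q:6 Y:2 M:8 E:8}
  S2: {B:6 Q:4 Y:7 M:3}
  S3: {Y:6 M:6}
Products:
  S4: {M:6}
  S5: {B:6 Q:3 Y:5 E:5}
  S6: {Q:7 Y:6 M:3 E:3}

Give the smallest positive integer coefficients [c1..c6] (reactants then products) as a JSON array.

B: 3·0+3·6+1·0 = 18 | 5·0+3·6+3·0 = 18
Q: 3·6+3·4+1·0 = 30 | 5·0+3·3+3·7 = 30
Y: 3·2+3·7+1·6 = 33 | 5·0+3·5+3·6 = 33
M: 3·8+3·3+1·6 = 39 | 5·6+3·0+3·3 = 39
E: 3·8+3·0+1·0 = 24 | 5·0+3·5+3·3 = 24
gcd(3,3,1,5,3,3) = 1

Coefficients: [3, 3, 1, 5, 3, 3]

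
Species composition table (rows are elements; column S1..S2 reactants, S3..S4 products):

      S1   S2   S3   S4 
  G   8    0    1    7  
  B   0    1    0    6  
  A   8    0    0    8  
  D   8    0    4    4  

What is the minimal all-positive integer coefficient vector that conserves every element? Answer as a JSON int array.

Coefficients: [1, 6, 1, 1]

G: 1·8+6·0 = 8 | 1·1+1·7 = 8
B: 1·0+6·1 = 6 | 1·0+1·6 = 6
A: 1·8+6·0 = 8 | 1·0+1·8 = 8
D: 1·8+6·0 = 8 | 1·4+1·4 = 8
gcd(1,6,1,1) = 1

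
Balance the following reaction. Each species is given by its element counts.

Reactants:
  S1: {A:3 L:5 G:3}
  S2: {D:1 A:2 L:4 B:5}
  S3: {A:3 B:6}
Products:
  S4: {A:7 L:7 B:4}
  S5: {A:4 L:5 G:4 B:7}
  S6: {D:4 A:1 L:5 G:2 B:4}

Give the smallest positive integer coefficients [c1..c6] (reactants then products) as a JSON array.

Coefficients: [6, 4, 4, 3, 4, 1]

D: 6·0+4·1+4·0 = 4 | 3·0+4·0+1·4 = 4
A: 6·3+4·2+4·3 = 38 | 3·7+4·4+1·1 = 38
L: 6·5+4·4+4·0 = 46 | 3·7+4·5+1·5 = 46
G: 6·3+4·0+4·0 = 18 | 3·0+4·4+1·2 = 18
B: 6·0+4·5+4·6 = 44 | 3·4+4·7+1·4 = 44
gcd(6,4,4,3,4,1) = 1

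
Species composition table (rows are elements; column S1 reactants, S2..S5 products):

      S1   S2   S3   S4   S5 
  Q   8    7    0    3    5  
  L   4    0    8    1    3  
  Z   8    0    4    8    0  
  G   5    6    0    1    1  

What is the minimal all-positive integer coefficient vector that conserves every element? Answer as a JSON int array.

Coefficients: [6, 4, 2, 5, 1]

Q: 6·8 = 48 | 4·7+2·0+5·3+1·5 = 48
L: 6·4 = 24 | 4·0+2·8+5·1+1·3 = 24
Z: 6·8 = 48 | 4·0+2·4+5·8+1·0 = 48
G: 6·5 = 30 | 4·6+2·0+5·1+1·1 = 30
gcd(6,4,2,5,1) = 1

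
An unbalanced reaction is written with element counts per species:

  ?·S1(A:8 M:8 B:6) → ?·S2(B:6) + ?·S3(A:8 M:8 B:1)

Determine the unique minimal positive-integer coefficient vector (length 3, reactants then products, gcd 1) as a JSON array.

Coefficients: [6, 5, 6]

A: 6·8 = 48 | 5·0+6·8 = 48
M: 6·8 = 48 | 5·0+6·8 = 48
B: 6·6 = 36 | 5·6+6·1 = 36
gcd(6,5,6) = 1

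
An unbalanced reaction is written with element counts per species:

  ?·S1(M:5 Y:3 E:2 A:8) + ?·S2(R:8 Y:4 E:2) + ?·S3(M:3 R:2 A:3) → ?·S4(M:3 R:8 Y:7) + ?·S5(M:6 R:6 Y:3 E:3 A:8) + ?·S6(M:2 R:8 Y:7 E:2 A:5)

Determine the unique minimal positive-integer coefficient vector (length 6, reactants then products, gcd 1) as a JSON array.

M: 5·5+6·0+6·3 = 43 | 1·3+6·6+2·2 = 43
R: 5·0+6·8+6·2 = 60 | 1·8+6·6+2·8 = 60
Y: 5·3+6·4+6·0 = 39 | 1·7+6·3+2·7 = 39
E: 5·2+6·2+6·0 = 22 | 1·0+6·3+2·2 = 22
A: 5·8+6·0+6·3 = 58 | 1·0+6·8+2·5 = 58
gcd(5,6,6,1,6,2) = 1

Coefficients: [5, 6, 6, 1, 6, 2]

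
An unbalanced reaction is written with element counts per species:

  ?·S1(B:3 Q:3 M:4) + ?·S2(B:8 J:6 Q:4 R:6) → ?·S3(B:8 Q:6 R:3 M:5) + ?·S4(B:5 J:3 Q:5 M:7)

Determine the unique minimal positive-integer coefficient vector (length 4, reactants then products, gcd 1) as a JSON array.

Coefficients: [6, 1, 2, 2]

B: 6·3+1·8 = 26 | 2·8+2·5 = 26
J: 6·0+1·6 = 6 | 2·0+2·3 = 6
Q: 6·3+1·4 = 22 | 2·6+2·5 = 22
R: 6·0+1·6 = 6 | 2·3+2·0 = 6
M: 6·4+1·0 = 24 | 2·5+2·7 = 24
gcd(6,1,2,2) = 1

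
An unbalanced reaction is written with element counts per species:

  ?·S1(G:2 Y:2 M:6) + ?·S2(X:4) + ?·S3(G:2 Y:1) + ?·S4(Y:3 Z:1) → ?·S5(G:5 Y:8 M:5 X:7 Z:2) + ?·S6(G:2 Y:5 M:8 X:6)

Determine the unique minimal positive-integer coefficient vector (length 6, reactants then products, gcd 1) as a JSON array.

G: 3·2+5·0+3·2+4·0 = 12 | 2·5+1·2 = 12
Y: 3·2+5·0+3·1+4·3 = 21 | 2·8+1·5 = 21
M: 3·6+5·0+3·0+4·0 = 18 | 2·5+1·8 = 18
X: 3·0+5·4+3·0+4·0 = 20 | 2·7+1·6 = 20
Z: 3·0+5·0+3·0+4·1 = 4 | 2·2+1·0 = 4
gcd(3,5,3,4,2,1) = 1

Coefficients: [3, 5, 3, 4, 2, 1]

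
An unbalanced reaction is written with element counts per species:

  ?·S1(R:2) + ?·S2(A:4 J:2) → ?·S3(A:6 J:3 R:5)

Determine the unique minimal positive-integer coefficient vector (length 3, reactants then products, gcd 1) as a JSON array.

A: 5·0+3·4 = 12 | 2·6 = 12
J: 5·0+3·2 = 6 | 2·3 = 6
R: 5·2+3·0 = 10 | 2·5 = 10
gcd(5,3,2) = 1

Coefficients: [5, 3, 2]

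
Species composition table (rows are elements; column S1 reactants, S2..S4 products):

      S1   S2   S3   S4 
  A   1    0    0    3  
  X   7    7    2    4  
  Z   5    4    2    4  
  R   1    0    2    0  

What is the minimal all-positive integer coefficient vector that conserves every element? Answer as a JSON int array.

Coefficients: [6, 4, 3, 2]

A: 6·1 = 6 | 4·0+3·0+2·3 = 6
X: 6·7 = 42 | 4·7+3·2+2·4 = 42
Z: 6·5 = 30 | 4·4+3·2+2·4 = 30
R: 6·1 = 6 | 4·0+3·2+2·0 = 6
gcd(6,4,3,2) = 1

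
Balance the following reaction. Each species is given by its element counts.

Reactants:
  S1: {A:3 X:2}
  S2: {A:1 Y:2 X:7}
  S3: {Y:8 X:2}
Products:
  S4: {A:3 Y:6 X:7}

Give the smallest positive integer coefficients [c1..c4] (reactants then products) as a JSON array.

Coefficients: [4, 3, 3, 5]

A: 4·3+3·1+3·0 = 15 | 5·3 = 15
Y: 4·0+3·2+3·8 = 30 | 5·6 = 30
X: 4·2+3·7+3·2 = 35 | 5·7 = 35
gcd(4,3,3,5) = 1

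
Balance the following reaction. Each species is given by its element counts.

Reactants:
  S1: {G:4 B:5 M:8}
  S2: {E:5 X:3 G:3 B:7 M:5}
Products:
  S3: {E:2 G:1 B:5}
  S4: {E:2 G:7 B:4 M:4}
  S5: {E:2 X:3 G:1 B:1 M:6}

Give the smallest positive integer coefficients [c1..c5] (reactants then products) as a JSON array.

E: 1·0+4·5 = 20 | 5·2+1·2+4·2 = 20
X: 1·0+4·3 = 12 | 5·0+1·0+4·3 = 12
G: 1·4+4·3 = 16 | 5·1+1·7+4·1 = 16
B: 1·5+4·7 = 33 | 5·5+1·4+4·1 = 33
M: 1·8+4·5 = 28 | 5·0+1·4+4·6 = 28
gcd(1,4,5,1,4) = 1

Coefficients: [1, 4, 5, 1, 4]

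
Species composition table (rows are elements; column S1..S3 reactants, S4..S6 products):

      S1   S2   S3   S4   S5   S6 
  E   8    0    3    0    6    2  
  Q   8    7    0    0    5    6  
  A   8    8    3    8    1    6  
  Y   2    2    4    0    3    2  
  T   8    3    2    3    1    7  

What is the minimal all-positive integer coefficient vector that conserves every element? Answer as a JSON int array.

E: 3·8+2·0+2·3 = 30 | 3·0+4·6+3·2 = 30
Q: 3·8+2·7+2·0 = 38 | 3·0+4·5+3·6 = 38
A: 3·8+2·8+2·3 = 46 | 3·8+4·1+3·6 = 46
Y: 3·2+2·2+2·4 = 18 | 3·0+4·3+3·2 = 18
T: 3·8+2·3+2·2 = 34 | 3·3+4·1+3·7 = 34
gcd(3,2,2,3,4,3) = 1

Coefficients: [3, 2, 2, 3, 4, 3]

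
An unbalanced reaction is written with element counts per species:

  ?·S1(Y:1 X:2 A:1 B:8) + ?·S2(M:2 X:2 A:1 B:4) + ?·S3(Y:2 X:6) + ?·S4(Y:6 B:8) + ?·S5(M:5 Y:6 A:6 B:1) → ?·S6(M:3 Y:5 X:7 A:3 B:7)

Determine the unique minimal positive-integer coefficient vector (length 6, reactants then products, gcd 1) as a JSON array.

Coefficients: [2, 4, 5, 1, 2, 6]

M: 2·0+4·2+5·0+1·0+2·5 = 18 | 6·3 = 18
Y: 2·1+4·0+5·2+1·6+2·6 = 30 | 6·5 = 30
X: 2·2+4·2+5·6+1·0+2·0 = 42 | 6·7 = 42
A: 2·1+4·1+5·0+1·0+2·6 = 18 | 6·3 = 18
B: 2·8+4·4+5·0+1·8+2·1 = 42 | 6·7 = 42
gcd(2,4,5,1,2,6) = 1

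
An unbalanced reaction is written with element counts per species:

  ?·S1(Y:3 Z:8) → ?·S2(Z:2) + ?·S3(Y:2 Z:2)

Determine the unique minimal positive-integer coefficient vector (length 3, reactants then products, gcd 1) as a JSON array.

Coefficients: [2, 5, 3]

Y: 2·3 = 6 | 5·0+3·2 = 6
Z: 2·8 = 16 | 5·2+3·2 = 16
gcd(2,5,3) = 1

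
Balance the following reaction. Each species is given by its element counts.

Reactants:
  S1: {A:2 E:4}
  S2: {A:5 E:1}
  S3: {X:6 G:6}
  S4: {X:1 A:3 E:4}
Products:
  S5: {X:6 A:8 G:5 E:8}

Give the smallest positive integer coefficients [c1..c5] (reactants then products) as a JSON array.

X: 5·0+4·0+5·6+6·1 = 36 | 6·6 = 36
A: 5·2+4·5+5·0+6·3 = 48 | 6·8 = 48
G: 5·0+4·0+5·6+6·0 = 30 | 6·5 = 30
E: 5·4+4·1+5·0+6·4 = 48 | 6·8 = 48
gcd(5,4,5,6,6) = 1

Coefficients: [5, 4, 5, 6, 6]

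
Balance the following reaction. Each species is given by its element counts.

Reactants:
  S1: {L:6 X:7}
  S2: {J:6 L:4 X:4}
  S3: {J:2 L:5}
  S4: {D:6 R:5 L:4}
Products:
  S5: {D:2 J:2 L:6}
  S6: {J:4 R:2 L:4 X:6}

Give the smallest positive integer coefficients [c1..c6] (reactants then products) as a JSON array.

D: 2·0+4·0+4·0+2·6 = 12 | 6·2+5·0 = 12
J: 2·0+4·6+4·2+2·0 = 32 | 6·2+5·4 = 32
R: 2·0+4·0+4·0+2·5 = 10 | 6·0+5·2 = 10
L: 2·6+4·4+4·5+2·4 = 56 | 6·6+5·4 = 56
X: 2·7+4·4+4·0+2·0 = 30 | 6·0+5·6 = 30
gcd(2,4,4,2,6,5) = 1

Coefficients: [2, 4, 4, 2, 6, 5]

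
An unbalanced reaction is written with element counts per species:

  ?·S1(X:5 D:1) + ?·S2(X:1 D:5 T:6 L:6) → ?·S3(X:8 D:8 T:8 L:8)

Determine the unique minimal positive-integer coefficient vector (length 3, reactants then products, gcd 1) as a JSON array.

X: 4·5+4·1 = 24 | 3·8 = 24
D: 4·1+4·5 = 24 | 3·8 = 24
T: 4·0+4·6 = 24 | 3·8 = 24
L: 4·0+4·6 = 24 | 3·8 = 24
gcd(4,4,3) = 1

Coefficients: [4, 4, 3]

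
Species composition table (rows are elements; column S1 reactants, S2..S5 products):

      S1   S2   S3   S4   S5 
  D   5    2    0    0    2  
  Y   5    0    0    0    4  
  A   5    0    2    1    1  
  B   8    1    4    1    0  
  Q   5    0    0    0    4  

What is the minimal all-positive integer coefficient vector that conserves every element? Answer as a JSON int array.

D: 4·5 = 20 | 5·2+6·0+3·0+5·2 = 20
Y: 4·5 = 20 | 5·0+6·0+3·0+5·4 = 20
A: 4·5 = 20 | 5·0+6·2+3·1+5·1 = 20
B: 4·8 = 32 | 5·1+6·4+3·1+5·0 = 32
Q: 4·5 = 20 | 5·0+6·0+3·0+5·4 = 20
gcd(4,5,6,3,5) = 1

Coefficients: [4, 5, 6, 3, 5]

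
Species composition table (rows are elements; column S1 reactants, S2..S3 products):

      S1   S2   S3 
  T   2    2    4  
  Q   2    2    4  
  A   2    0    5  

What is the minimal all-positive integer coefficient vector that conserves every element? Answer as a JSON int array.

Coefficients: [5, 1, 2]

T: 5·2 = 10 | 1·2+2·4 = 10
Q: 5·2 = 10 | 1·2+2·4 = 10
A: 5·2 = 10 | 1·0+2·5 = 10
gcd(5,1,2) = 1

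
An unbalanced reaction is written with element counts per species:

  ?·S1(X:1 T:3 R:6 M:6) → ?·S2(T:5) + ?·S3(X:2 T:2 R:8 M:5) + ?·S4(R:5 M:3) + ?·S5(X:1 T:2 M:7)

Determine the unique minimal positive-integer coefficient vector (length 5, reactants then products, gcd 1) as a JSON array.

Coefficients: [3, 1, 1, 2, 1]

X: 3·1 = 3 | 1·0+1·2+2·0+1·1 = 3
T: 3·3 = 9 | 1·5+1·2+2·0+1·2 = 9
R: 3·6 = 18 | 1·0+1·8+2·5+1·0 = 18
M: 3·6 = 18 | 1·0+1·5+2·3+1·7 = 18
gcd(3,1,1,2,1) = 1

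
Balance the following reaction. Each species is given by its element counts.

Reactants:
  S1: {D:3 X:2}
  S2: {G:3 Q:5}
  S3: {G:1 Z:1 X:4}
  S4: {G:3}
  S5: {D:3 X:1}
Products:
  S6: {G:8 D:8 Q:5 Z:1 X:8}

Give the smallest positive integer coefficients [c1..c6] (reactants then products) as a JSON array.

G: 4·0+3·3+3·1+4·3+4·0 = 24 | 3·8 = 24
D: 4·3+3·0+3·0+4·0+4·3 = 24 | 3·8 = 24
Q: 4·0+3·5+3·0+4·0+4·0 = 15 | 3·5 = 15
Z: 4·0+3·0+3·1+4·0+4·0 = 3 | 3·1 = 3
X: 4·2+3·0+3·4+4·0+4·1 = 24 | 3·8 = 24
gcd(4,3,3,4,4,3) = 1

Coefficients: [4, 3, 3, 4, 4, 3]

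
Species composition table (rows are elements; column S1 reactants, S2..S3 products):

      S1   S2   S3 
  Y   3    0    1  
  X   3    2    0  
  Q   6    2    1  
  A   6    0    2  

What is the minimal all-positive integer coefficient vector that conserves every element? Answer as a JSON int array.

Y: 2·3 = 6 | 3·0+6·1 = 6
X: 2·3 = 6 | 3·2+6·0 = 6
Q: 2·6 = 12 | 3·2+6·1 = 12
A: 2·6 = 12 | 3·0+6·2 = 12
gcd(2,3,6) = 1

Coefficients: [2, 3, 6]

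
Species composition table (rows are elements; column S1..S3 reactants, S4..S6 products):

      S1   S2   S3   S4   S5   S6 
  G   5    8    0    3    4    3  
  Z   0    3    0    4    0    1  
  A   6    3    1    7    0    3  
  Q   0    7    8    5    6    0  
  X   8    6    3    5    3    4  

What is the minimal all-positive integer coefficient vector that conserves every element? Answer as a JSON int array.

Coefficients: [2, 3, 1, 1, 4, 5]

G: 2·5+3·8+1·0 = 34 | 1·3+4·4+5·3 = 34
Z: 2·0+3·3+1·0 = 9 | 1·4+4·0+5·1 = 9
A: 2·6+3·3+1·1 = 22 | 1·7+4·0+5·3 = 22
Q: 2·0+3·7+1·8 = 29 | 1·5+4·6+5·0 = 29
X: 2·8+3·6+1·3 = 37 | 1·5+4·3+5·4 = 37
gcd(2,3,1,1,4,5) = 1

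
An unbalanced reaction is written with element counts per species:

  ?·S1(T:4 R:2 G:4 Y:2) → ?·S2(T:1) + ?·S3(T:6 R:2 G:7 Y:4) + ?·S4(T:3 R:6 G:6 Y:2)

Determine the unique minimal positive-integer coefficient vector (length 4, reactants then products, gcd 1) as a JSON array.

Coefficients: [5, 5, 2, 1]

T: 5·4 = 20 | 5·1+2·6+1·3 = 20
R: 5·2 = 10 | 5·0+2·2+1·6 = 10
G: 5·4 = 20 | 5·0+2·7+1·6 = 20
Y: 5·2 = 10 | 5·0+2·4+1·2 = 10
gcd(5,5,2,1) = 1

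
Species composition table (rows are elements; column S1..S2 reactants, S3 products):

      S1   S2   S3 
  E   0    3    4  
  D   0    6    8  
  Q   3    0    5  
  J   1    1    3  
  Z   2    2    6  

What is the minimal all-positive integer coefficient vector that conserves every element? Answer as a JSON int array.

E: 5·0+4·3 = 12 | 3·4 = 12
D: 5·0+4·6 = 24 | 3·8 = 24
Q: 5·3+4·0 = 15 | 3·5 = 15
J: 5·1+4·1 = 9 | 3·3 = 9
Z: 5·2+4·2 = 18 | 3·6 = 18
gcd(5,4,3) = 1

Coefficients: [5, 4, 3]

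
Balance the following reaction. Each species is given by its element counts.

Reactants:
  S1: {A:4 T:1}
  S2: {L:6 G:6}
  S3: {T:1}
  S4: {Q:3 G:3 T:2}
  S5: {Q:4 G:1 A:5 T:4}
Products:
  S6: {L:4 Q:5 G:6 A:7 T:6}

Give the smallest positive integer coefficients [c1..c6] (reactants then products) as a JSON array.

Coefficients: [3, 4, 5, 2, 6, 6]

L: 3·0+4·6+5·0+2·0+6·0 = 24 | 6·4 = 24
Q: 3·0+4·0+5·0+2·3+6·4 = 30 | 6·5 = 30
G: 3·0+4·6+5·0+2·3+6·1 = 36 | 6·6 = 36
A: 3·4+4·0+5·0+2·0+6·5 = 42 | 6·7 = 42
T: 3·1+4·0+5·1+2·2+6·4 = 36 | 6·6 = 36
gcd(3,4,5,2,6,6) = 1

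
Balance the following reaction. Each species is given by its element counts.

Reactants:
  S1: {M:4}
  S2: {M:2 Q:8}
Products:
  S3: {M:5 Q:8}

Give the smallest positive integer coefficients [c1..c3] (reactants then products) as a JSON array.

M: 3·4+4·2 = 20 | 4·5 = 20
Q: 3·0+4·8 = 32 | 4·8 = 32
gcd(3,4,4) = 1

Coefficients: [3, 4, 4]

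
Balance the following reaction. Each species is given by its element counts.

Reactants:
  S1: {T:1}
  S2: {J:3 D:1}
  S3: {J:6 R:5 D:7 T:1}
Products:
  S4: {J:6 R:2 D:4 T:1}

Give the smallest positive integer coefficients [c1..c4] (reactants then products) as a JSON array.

Coefficients: [3, 6, 2, 5]

J: 3·0+6·3+2·6 = 30 | 5·6 = 30
R: 3·0+6·0+2·5 = 10 | 5·2 = 10
D: 3·0+6·1+2·7 = 20 | 5·4 = 20
T: 3·1+6·0+2·1 = 5 | 5·1 = 5
gcd(3,6,2,5) = 1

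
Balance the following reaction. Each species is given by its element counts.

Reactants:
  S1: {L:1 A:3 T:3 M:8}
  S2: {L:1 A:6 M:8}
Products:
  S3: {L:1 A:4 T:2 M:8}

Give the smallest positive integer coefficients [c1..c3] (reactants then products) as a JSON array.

L: 2·1+1·1 = 3 | 3·1 = 3
A: 2·3+1·6 = 12 | 3·4 = 12
T: 2·3+1·0 = 6 | 3·2 = 6
M: 2·8+1·8 = 24 | 3·8 = 24
gcd(2,1,3) = 1

Coefficients: [2, 1, 3]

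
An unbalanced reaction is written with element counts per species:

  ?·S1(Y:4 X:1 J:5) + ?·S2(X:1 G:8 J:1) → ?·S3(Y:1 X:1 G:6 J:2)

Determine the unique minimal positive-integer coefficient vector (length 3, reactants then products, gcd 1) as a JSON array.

Coefficients: [1, 3, 4]

Y: 1·4+3·0 = 4 | 4·1 = 4
X: 1·1+3·1 = 4 | 4·1 = 4
G: 1·0+3·8 = 24 | 4·6 = 24
J: 1·5+3·1 = 8 | 4·2 = 8
gcd(1,3,4) = 1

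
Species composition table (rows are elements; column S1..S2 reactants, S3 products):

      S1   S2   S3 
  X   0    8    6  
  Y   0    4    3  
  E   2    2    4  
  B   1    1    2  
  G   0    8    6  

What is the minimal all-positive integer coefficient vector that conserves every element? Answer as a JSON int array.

Coefficients: [5, 3, 4]

X: 5·0+3·8 = 24 | 4·6 = 24
Y: 5·0+3·4 = 12 | 4·3 = 12
E: 5·2+3·2 = 16 | 4·4 = 16
B: 5·1+3·1 = 8 | 4·2 = 8
G: 5·0+3·8 = 24 | 4·6 = 24
gcd(5,3,4) = 1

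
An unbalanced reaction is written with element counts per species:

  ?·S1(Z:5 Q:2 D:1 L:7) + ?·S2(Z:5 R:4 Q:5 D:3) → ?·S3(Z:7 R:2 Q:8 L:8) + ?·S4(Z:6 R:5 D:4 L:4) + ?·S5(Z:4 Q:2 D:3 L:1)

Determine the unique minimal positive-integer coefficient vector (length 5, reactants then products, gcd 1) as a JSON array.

Coefficients: [5, 4, 3, 2, 3]

Z: 5·5+4·5 = 45 | 3·7+2·6+3·4 = 45
R: 5·0+4·4 = 16 | 3·2+2·5+3·0 = 16
Q: 5·2+4·5 = 30 | 3·8+2·0+3·2 = 30
D: 5·1+4·3 = 17 | 3·0+2·4+3·3 = 17
L: 5·7+4·0 = 35 | 3·8+2·4+3·1 = 35
gcd(5,4,3,2,3) = 1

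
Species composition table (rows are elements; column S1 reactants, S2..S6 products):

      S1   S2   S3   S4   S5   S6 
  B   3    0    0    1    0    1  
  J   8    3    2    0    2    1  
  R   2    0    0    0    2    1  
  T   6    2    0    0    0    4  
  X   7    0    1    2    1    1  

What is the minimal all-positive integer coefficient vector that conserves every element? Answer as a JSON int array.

B: 2·3 = 6 | 2·0+3·0+4·1+1·0+2·1 = 6
J: 2·8 = 16 | 2·3+3·2+4·0+1·2+2·1 = 16
R: 2·2 = 4 | 2·0+3·0+4·0+1·2+2·1 = 4
T: 2·6 = 12 | 2·2+3·0+4·0+1·0+2·4 = 12
X: 2·7 = 14 | 2·0+3·1+4·2+1·1+2·1 = 14
gcd(2,2,3,4,1,2) = 1

Coefficients: [2, 2, 3, 4, 1, 2]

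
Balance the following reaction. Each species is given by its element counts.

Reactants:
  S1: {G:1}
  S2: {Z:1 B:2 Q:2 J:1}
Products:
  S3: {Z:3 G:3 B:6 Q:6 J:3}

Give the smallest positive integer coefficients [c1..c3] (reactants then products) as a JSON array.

Coefficients: [3, 3, 1]

Z: 3·0+3·1 = 3 | 1·3 = 3
G: 3·1+3·0 = 3 | 1·3 = 3
B: 3·0+3·2 = 6 | 1·6 = 6
Q: 3·0+3·2 = 6 | 1·6 = 6
J: 3·0+3·1 = 3 | 1·3 = 3
gcd(3,3,1) = 1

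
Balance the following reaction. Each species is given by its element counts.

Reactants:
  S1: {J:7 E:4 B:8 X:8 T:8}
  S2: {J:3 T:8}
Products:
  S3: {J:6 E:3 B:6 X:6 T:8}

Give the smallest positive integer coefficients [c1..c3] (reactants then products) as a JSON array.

Coefficients: [3, 1, 4]

J: 3·7+1·3 = 24 | 4·6 = 24
E: 3·4+1·0 = 12 | 4·3 = 12
B: 3·8+1·0 = 24 | 4·6 = 24
X: 3·8+1·0 = 24 | 4·6 = 24
T: 3·8+1·8 = 32 | 4·8 = 32
gcd(3,1,4) = 1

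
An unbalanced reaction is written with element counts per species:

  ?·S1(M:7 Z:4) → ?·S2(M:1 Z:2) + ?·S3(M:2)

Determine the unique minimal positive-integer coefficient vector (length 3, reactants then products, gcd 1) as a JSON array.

M: 2·7 = 14 | 4·1+5·2 = 14
Z: 2·4 = 8 | 4·2+5·0 = 8
gcd(2,4,5) = 1

Coefficients: [2, 4, 5]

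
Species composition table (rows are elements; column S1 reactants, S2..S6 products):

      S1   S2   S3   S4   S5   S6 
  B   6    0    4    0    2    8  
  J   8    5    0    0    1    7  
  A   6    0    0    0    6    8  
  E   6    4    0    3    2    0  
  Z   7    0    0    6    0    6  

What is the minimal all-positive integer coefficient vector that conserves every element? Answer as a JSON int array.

Coefficients: [6, 5, 2, 4, 2, 3]

B: 6·6 = 36 | 5·0+2·4+4·0+2·2+3·8 = 36
J: 6·8 = 48 | 5·5+2·0+4·0+2·1+3·7 = 48
A: 6·6 = 36 | 5·0+2·0+4·0+2·6+3·8 = 36
E: 6·6 = 36 | 5·4+2·0+4·3+2·2+3·0 = 36
Z: 6·7 = 42 | 5·0+2·0+4·6+2·0+3·6 = 42
gcd(6,5,2,4,2,3) = 1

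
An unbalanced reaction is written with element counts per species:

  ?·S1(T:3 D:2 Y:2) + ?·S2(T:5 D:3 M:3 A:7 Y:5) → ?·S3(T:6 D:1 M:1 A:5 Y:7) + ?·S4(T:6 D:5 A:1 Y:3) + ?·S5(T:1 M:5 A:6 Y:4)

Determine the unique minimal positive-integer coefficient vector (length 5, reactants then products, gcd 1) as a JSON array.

T: 5·3+2·5 = 25 | 1·6+3·6+1·1 = 25
D: 5·2+2·3 = 16 | 1·1+3·5+1·0 = 16
M: 5·0+2·3 = 6 | 1·1+3·0+1·5 = 6
A: 5·0+2·7 = 14 | 1·5+3·1+1·6 = 14
Y: 5·2+2·5 = 20 | 1·7+3·3+1·4 = 20
gcd(5,2,1,3,1) = 1

Coefficients: [5, 2, 1, 3, 1]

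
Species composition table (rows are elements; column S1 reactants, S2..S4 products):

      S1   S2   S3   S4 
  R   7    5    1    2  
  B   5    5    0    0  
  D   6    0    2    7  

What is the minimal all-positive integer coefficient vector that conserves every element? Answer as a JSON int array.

R: 3·7 = 21 | 3·5+2·1+2·2 = 21
B: 3·5 = 15 | 3·5+2·0+2·0 = 15
D: 3·6 = 18 | 3·0+2·2+2·7 = 18
gcd(3,3,2,2) = 1

Coefficients: [3, 3, 2, 2]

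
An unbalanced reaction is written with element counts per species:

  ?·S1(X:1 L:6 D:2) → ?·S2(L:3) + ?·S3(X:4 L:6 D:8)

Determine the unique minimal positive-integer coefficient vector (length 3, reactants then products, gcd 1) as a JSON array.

Coefficients: [4, 6, 1]

X: 4·1 = 4 | 6·0+1·4 = 4
L: 4·6 = 24 | 6·3+1·6 = 24
D: 4·2 = 8 | 6·0+1·8 = 8
gcd(4,6,1) = 1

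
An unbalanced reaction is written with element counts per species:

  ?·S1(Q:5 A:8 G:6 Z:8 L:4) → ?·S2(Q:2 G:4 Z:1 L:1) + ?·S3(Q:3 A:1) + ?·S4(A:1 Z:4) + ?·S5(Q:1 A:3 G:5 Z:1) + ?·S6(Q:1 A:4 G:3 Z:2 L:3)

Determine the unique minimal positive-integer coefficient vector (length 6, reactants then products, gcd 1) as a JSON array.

Q: 4·5 = 20 | 1·2+4·3+5·0+1·1+5·1 = 20
A: 4·8 = 32 | 1·0+4·1+5·1+1·3+5·4 = 32
G: 4·6 = 24 | 1·4+4·0+5·0+1·5+5·3 = 24
Z: 4·8 = 32 | 1·1+4·0+5·4+1·1+5·2 = 32
L: 4·4 = 16 | 1·1+4·0+5·0+1·0+5·3 = 16
gcd(4,1,4,5,1,5) = 1

Coefficients: [4, 1, 4, 5, 1, 5]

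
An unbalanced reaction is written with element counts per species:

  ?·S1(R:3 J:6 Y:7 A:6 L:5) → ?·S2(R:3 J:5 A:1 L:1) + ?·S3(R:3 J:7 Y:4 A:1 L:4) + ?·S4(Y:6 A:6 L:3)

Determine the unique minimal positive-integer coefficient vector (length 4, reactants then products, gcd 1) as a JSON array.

Coefficients: [6, 3, 3, 5]

R: 6·3 = 18 | 3·3+3·3+5·0 = 18
J: 6·6 = 36 | 3·5+3·7+5·0 = 36
Y: 6·7 = 42 | 3·0+3·4+5·6 = 42
A: 6·6 = 36 | 3·1+3·1+5·6 = 36
L: 6·5 = 30 | 3·1+3·4+5·3 = 30
gcd(6,3,3,5) = 1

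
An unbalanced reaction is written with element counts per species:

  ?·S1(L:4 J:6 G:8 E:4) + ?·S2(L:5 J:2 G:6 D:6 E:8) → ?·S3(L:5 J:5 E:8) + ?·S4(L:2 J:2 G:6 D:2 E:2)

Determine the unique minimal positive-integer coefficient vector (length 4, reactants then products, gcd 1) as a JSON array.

Coefficients: [3, 2, 2, 6]

L: 3·4+2·5 = 22 | 2·5+6·2 = 22
J: 3·6+2·2 = 22 | 2·5+6·2 = 22
G: 3·8+2·6 = 36 | 2·0+6·6 = 36
D: 3·0+2·6 = 12 | 2·0+6·2 = 12
E: 3·4+2·8 = 28 | 2·8+6·2 = 28
gcd(3,2,2,6) = 1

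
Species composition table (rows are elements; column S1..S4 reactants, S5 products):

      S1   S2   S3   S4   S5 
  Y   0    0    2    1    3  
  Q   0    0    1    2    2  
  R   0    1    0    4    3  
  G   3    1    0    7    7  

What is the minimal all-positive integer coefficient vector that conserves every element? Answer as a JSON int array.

Coefficients: [3, 5, 4, 1, 3]

Y: 3·0+5·0+4·2+1·1 = 9 | 3·3 = 9
Q: 3·0+5·0+4·1+1·2 = 6 | 3·2 = 6
R: 3·0+5·1+4·0+1·4 = 9 | 3·3 = 9
G: 3·3+5·1+4·0+1·7 = 21 | 3·7 = 21
gcd(3,5,4,1,3) = 1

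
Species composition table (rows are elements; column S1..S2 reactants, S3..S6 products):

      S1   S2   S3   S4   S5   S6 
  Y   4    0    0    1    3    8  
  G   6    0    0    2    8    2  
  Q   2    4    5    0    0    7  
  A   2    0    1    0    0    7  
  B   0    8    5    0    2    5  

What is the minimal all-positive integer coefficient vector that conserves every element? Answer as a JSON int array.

Y: 5·4+3·0 = 20 | 3·0+6·1+2·3+1·8 = 20
G: 5·6+3·0 = 30 | 3·0+6·2+2·8+1·2 = 30
Q: 5·2+3·4 = 22 | 3·5+6·0+2·0+1·7 = 22
A: 5·2+3·0 = 10 | 3·1+6·0+2·0+1·7 = 10
B: 5·0+3·8 = 24 | 3·5+6·0+2·2+1·5 = 24
gcd(5,3,3,6,2,1) = 1

Coefficients: [5, 3, 3, 6, 2, 1]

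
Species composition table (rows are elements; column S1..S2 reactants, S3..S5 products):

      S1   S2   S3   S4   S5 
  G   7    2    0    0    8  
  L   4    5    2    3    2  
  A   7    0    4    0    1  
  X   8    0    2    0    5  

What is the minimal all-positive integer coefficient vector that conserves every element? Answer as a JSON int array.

Coefficients: [2, 1, 3, 1, 2]

G: 2·7+1·2 = 16 | 3·0+1·0+2·8 = 16
L: 2·4+1·5 = 13 | 3·2+1·3+2·2 = 13
A: 2·7+1·0 = 14 | 3·4+1·0+2·1 = 14
X: 2·8+1·0 = 16 | 3·2+1·0+2·5 = 16
gcd(2,1,3,1,2) = 1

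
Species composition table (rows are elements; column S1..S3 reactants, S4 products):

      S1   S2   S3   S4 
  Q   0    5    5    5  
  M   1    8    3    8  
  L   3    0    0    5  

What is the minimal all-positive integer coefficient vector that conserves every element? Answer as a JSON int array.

Q: 5·0+2·5+1·5 = 15 | 3·5 = 15
M: 5·1+2·8+1·3 = 24 | 3·8 = 24
L: 5·3+2·0+1·0 = 15 | 3·5 = 15
gcd(5,2,1,3) = 1

Coefficients: [5, 2, 1, 3]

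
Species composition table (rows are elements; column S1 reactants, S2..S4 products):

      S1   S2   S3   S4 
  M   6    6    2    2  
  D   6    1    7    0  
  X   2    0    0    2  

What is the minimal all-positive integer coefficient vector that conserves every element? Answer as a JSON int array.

M: 5·6 = 30 | 2·6+4·2+5·2 = 30
D: 5·6 = 30 | 2·1+4·7+5·0 = 30
X: 5·2 = 10 | 2·0+4·0+5·2 = 10
gcd(5,2,4,5) = 1

Coefficients: [5, 2, 4, 5]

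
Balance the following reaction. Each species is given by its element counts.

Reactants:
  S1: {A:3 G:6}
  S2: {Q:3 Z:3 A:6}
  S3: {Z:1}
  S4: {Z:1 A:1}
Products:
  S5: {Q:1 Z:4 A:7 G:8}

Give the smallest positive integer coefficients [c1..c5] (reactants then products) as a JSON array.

Coefficients: [4, 1, 6, 3, 3]

Q: 4·0+1·3+6·0+3·0 = 3 | 3·1 = 3
Z: 4·0+1·3+6·1+3·1 = 12 | 3·4 = 12
A: 4·3+1·6+6·0+3·1 = 21 | 3·7 = 21
G: 4·6+1·0+6·0+3·0 = 24 | 3·8 = 24
gcd(4,1,6,3,3) = 1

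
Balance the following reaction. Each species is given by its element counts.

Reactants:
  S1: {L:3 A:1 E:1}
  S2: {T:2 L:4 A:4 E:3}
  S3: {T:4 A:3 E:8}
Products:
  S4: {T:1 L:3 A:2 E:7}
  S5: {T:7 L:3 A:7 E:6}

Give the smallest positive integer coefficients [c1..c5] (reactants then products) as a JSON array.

Coefficients: [4, 3, 5, 5, 3]

T: 4·0+3·2+5·4 = 26 | 5·1+3·7 = 26
L: 4·3+3·4+5·0 = 24 | 5·3+3·3 = 24
A: 4·1+3·4+5·3 = 31 | 5·2+3·7 = 31
E: 4·1+3·3+5·8 = 53 | 5·7+3·6 = 53
gcd(4,3,5,5,3) = 1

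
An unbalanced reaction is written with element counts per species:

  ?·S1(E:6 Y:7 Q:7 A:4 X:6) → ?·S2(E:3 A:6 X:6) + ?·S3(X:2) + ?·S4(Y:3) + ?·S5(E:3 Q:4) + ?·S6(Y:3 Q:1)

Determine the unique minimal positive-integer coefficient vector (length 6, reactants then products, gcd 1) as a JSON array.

Coefficients: [3, 2, 3, 2, 4, 5]

E: 3·6 = 18 | 2·3+3·0+2·0+4·3+5·0 = 18
Y: 3·7 = 21 | 2·0+3·0+2·3+4·0+5·3 = 21
Q: 3·7 = 21 | 2·0+3·0+2·0+4·4+5·1 = 21
A: 3·4 = 12 | 2·6+3·0+2·0+4·0+5·0 = 12
X: 3·6 = 18 | 2·6+3·2+2·0+4·0+5·0 = 18
gcd(3,2,3,2,4,5) = 1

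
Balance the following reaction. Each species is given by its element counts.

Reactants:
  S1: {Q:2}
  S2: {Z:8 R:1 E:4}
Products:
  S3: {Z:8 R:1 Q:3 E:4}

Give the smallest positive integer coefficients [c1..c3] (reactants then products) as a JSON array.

Coefficients: [3, 2, 2]

Z: 3·0+2·8 = 16 | 2·8 = 16
R: 3·0+2·1 = 2 | 2·1 = 2
Q: 3·2+2·0 = 6 | 2·3 = 6
E: 3·0+2·4 = 8 | 2·4 = 8
gcd(3,2,2) = 1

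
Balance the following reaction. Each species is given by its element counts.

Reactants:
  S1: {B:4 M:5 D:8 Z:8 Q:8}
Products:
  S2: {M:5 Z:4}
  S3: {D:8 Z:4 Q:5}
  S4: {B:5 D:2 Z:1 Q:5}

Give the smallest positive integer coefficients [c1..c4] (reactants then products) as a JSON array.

Coefficients: [5, 5, 4, 4]

B: 5·4 = 20 | 5·0+4·0+4·5 = 20
M: 5·5 = 25 | 5·5+4·0+4·0 = 25
D: 5·8 = 40 | 5·0+4·8+4·2 = 40
Z: 5·8 = 40 | 5·4+4·4+4·1 = 40
Q: 5·8 = 40 | 5·0+4·5+4·5 = 40
gcd(5,5,4,4) = 1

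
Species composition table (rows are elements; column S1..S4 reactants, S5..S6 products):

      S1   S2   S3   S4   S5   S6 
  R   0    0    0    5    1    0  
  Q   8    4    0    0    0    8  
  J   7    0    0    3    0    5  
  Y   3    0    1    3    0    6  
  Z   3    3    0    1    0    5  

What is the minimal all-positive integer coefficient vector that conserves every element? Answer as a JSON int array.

Coefficients: [1, 2, 6, 1, 5, 2]

R: 1·0+2·0+6·0+1·5 = 5 | 5·1+2·0 = 5
Q: 1·8+2·4+6·0+1·0 = 16 | 5·0+2·8 = 16
J: 1·7+2·0+6·0+1·3 = 10 | 5·0+2·5 = 10
Y: 1·3+2·0+6·1+1·3 = 12 | 5·0+2·6 = 12
Z: 1·3+2·3+6·0+1·1 = 10 | 5·0+2·5 = 10
gcd(1,2,6,1,5,2) = 1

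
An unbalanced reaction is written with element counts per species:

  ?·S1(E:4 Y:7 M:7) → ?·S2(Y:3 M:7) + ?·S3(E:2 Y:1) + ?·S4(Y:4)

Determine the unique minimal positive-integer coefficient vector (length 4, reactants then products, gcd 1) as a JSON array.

E: 2·4 = 8 | 2·0+4·2+1·0 = 8
Y: 2·7 = 14 | 2·3+4·1+1·4 = 14
M: 2·7 = 14 | 2·7+4·0+1·0 = 14
gcd(2,2,4,1) = 1

Coefficients: [2, 2, 4, 1]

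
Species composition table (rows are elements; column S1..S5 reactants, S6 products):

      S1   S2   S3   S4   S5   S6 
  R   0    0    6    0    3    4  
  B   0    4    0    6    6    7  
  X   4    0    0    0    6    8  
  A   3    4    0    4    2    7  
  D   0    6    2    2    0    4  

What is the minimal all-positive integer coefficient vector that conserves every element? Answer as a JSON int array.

R: 6·0+3·0+2·6+1·0+4·3 = 24 | 6·4 = 24
B: 6·0+3·4+2·0+1·6+4·6 = 42 | 6·7 = 42
X: 6·4+3·0+2·0+1·0+4·6 = 48 | 6·8 = 48
A: 6·3+3·4+2·0+1·4+4·2 = 42 | 6·7 = 42
D: 6·0+3·6+2·2+1·2+4·0 = 24 | 6·4 = 24
gcd(6,3,2,1,4,6) = 1

Coefficients: [6, 3, 2, 1, 4, 6]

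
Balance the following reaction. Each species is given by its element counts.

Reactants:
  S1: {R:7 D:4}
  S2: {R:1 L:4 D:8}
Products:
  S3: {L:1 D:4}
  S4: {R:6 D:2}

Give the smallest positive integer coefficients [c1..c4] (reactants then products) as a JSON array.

Coefficients: [5, 1, 4, 6]

R: 5·7+1·1 = 36 | 4·0+6·6 = 36
L: 5·0+1·4 = 4 | 4·1+6·0 = 4
D: 5·4+1·8 = 28 | 4·4+6·2 = 28
gcd(5,1,4,6) = 1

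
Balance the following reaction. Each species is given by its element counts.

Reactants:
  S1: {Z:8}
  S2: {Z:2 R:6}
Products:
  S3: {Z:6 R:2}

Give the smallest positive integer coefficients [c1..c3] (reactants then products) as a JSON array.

Z: 2·8+1·2 = 18 | 3·6 = 18
R: 2·0+1·6 = 6 | 3·2 = 6
gcd(2,1,3) = 1

Coefficients: [2, 1, 3]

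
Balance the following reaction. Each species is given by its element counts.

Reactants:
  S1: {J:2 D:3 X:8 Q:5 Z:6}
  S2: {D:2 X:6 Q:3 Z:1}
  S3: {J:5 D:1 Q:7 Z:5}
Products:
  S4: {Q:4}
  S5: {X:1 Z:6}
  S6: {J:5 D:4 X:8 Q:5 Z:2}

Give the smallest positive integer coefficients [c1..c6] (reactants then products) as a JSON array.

Coefficients: [5, 1, 3, 6, 6, 5]

J: 5·2+1·0+3·5 = 25 | 6·0+6·0+5·5 = 25
D: 5·3+1·2+3·1 = 20 | 6·0+6·0+5·4 = 20
X: 5·8+1·6+3·0 = 46 | 6·0+6·1+5·8 = 46
Q: 5·5+1·3+3·7 = 49 | 6·4+6·0+5·5 = 49
Z: 5·6+1·1+3·5 = 46 | 6·0+6·6+5·2 = 46
gcd(5,1,3,6,6,5) = 1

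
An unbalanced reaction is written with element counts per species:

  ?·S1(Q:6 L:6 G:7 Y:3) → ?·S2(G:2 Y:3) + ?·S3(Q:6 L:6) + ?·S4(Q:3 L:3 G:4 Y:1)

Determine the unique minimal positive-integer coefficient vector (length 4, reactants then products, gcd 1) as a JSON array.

Coefficients: [4, 2, 1, 6]

Q: 4·6 = 24 | 2·0+1·6+6·3 = 24
L: 4·6 = 24 | 2·0+1·6+6·3 = 24
G: 4·7 = 28 | 2·2+1·0+6·4 = 28
Y: 4·3 = 12 | 2·3+1·0+6·1 = 12
gcd(4,2,1,6) = 1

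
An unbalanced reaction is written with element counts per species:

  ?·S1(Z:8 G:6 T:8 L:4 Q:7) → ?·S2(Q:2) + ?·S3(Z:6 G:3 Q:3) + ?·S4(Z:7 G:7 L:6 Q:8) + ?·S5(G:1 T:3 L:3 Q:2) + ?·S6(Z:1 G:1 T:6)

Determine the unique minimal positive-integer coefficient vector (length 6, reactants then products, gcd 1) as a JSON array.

Coefficients: [6, 2, 6, 1, 6, 5]

Z: 6·8 = 48 | 2·0+6·6+1·7+6·0+5·1 = 48
G: 6·6 = 36 | 2·0+6·3+1·7+6·1+5·1 = 36
T: 6·8 = 48 | 2·0+6·0+1·0+6·3+5·6 = 48
L: 6·4 = 24 | 2·0+6·0+1·6+6·3+5·0 = 24
Q: 6·7 = 42 | 2·2+6·3+1·8+6·2+5·0 = 42
gcd(6,2,6,1,6,5) = 1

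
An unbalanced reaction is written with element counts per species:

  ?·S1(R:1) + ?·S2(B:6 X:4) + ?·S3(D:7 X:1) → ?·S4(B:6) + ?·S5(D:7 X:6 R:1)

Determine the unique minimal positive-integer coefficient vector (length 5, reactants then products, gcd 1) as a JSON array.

D: 4·0+5·0+4·7 = 28 | 5·0+4·7 = 28
B: 4·0+5·6+4·0 = 30 | 5·6+4·0 = 30
X: 4·0+5·4+4·1 = 24 | 5·0+4·6 = 24
R: 4·1+5·0+4·0 = 4 | 5·0+4·1 = 4
gcd(4,5,4,5,4) = 1

Coefficients: [4, 5, 4, 5, 4]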